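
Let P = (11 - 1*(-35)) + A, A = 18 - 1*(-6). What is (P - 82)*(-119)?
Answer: 1428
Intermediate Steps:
A = 24 (A = 18 + 6 = 24)
P = 70 (P = (11 - 1*(-35)) + 24 = (11 + 35) + 24 = 46 + 24 = 70)
(P - 82)*(-119) = (70 - 82)*(-119) = -12*(-119) = 1428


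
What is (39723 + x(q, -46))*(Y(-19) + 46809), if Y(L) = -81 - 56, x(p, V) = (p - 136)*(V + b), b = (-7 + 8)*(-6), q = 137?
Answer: 1851524912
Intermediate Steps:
b = -6 (b = 1*(-6) = -6)
x(p, V) = (-136 + p)*(-6 + V) (x(p, V) = (p - 136)*(V - 6) = (-136 + p)*(-6 + V))
Y(L) = -137
(39723 + x(q, -46))*(Y(-19) + 46809) = (39723 + (816 - 136*(-46) - 6*137 - 46*137))*(-137 + 46809) = (39723 + (816 + 6256 - 822 - 6302))*46672 = (39723 - 52)*46672 = 39671*46672 = 1851524912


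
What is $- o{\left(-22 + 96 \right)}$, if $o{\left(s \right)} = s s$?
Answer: $-5476$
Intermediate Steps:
$o{\left(s \right)} = s^{2}$
$- o{\left(-22 + 96 \right)} = - \left(-22 + 96\right)^{2} = - 74^{2} = \left(-1\right) 5476 = -5476$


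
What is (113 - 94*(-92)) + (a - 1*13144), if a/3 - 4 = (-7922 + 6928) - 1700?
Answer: -12453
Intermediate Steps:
a = -8070 (a = 12 + 3*((-7922 + 6928) - 1700) = 12 + 3*(-994 - 1700) = 12 + 3*(-2694) = 12 - 8082 = -8070)
(113 - 94*(-92)) + (a - 1*13144) = (113 - 94*(-92)) + (-8070 - 1*13144) = (113 + 8648) + (-8070 - 13144) = 8761 - 21214 = -12453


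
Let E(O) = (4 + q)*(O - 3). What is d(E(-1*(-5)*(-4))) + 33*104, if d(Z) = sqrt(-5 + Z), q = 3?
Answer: 3432 + I*sqrt(166) ≈ 3432.0 + 12.884*I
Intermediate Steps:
E(O) = -21 + 7*O (E(O) = (4 + 3)*(O - 3) = 7*(-3 + O) = -21 + 7*O)
d(E(-1*(-5)*(-4))) + 33*104 = sqrt(-5 + (-21 + 7*(-1*(-5)*(-4)))) + 33*104 = sqrt(-5 + (-21 + 7*(5*(-4)))) + 3432 = sqrt(-5 + (-21 + 7*(-20))) + 3432 = sqrt(-5 + (-21 - 140)) + 3432 = sqrt(-5 - 161) + 3432 = sqrt(-166) + 3432 = I*sqrt(166) + 3432 = 3432 + I*sqrt(166)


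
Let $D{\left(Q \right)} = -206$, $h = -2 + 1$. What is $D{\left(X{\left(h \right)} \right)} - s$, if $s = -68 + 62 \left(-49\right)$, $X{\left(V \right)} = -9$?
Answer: $2900$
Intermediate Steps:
$h = -1$
$s = -3106$ ($s = -68 - 3038 = -3106$)
$D{\left(X{\left(h \right)} \right)} - s = -206 - -3106 = -206 + 3106 = 2900$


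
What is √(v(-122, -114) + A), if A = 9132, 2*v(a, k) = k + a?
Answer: √9014 ≈ 94.942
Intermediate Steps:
v(a, k) = a/2 + k/2 (v(a, k) = (k + a)/2 = (a + k)/2 = a/2 + k/2)
√(v(-122, -114) + A) = √(((½)*(-122) + (½)*(-114)) + 9132) = √((-61 - 57) + 9132) = √(-118 + 9132) = √9014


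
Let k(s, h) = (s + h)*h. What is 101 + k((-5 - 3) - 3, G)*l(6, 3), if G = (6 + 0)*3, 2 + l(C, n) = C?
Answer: 605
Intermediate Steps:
l(C, n) = -2 + C
G = 18 (G = 6*3 = 18)
k(s, h) = h*(h + s) (k(s, h) = (h + s)*h = h*(h + s))
101 + k((-5 - 3) - 3, G)*l(6, 3) = 101 + (18*(18 + ((-5 - 3) - 3)))*(-2 + 6) = 101 + (18*(18 + (-8 - 3)))*4 = 101 + (18*(18 - 11))*4 = 101 + (18*7)*4 = 101 + 126*4 = 101 + 504 = 605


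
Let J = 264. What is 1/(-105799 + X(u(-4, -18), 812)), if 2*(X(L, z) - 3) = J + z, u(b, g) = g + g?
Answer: -1/105258 ≈ -9.5005e-6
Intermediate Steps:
u(b, g) = 2*g
X(L, z) = 135 + z/2 (X(L, z) = 3 + (264 + z)/2 = 3 + (132 + z/2) = 135 + z/2)
1/(-105799 + X(u(-4, -18), 812)) = 1/(-105799 + (135 + (½)*812)) = 1/(-105799 + (135 + 406)) = 1/(-105799 + 541) = 1/(-105258) = -1/105258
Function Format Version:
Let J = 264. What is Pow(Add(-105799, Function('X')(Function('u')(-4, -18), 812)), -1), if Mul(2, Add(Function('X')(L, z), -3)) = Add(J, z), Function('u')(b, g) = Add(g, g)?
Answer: Rational(-1, 105258) ≈ -9.5005e-6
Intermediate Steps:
Function('u')(b, g) = Mul(2, g)
Function('X')(L, z) = Add(135, Mul(Rational(1, 2), z)) (Function('X')(L, z) = Add(3, Mul(Rational(1, 2), Add(264, z))) = Add(3, Add(132, Mul(Rational(1, 2), z))) = Add(135, Mul(Rational(1, 2), z)))
Pow(Add(-105799, Function('X')(Function('u')(-4, -18), 812)), -1) = Pow(Add(-105799, Add(135, Mul(Rational(1, 2), 812))), -1) = Pow(Add(-105799, Add(135, 406)), -1) = Pow(Add(-105799, 541), -1) = Pow(-105258, -1) = Rational(-1, 105258)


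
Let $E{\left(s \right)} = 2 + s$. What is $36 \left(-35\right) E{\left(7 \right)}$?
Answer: $-11340$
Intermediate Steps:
$36 \left(-35\right) E{\left(7 \right)} = 36 \left(-35\right) \left(2 + 7\right) = \left(-1260\right) 9 = -11340$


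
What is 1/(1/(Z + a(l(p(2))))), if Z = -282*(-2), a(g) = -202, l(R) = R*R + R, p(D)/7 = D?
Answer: 362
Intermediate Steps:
p(D) = 7*D
l(R) = R + R² (l(R) = R² + R = R + R²)
Z = 564
1/(1/(Z + a(l(p(2))))) = 1/(1/(564 - 202)) = 1/(1/362) = 362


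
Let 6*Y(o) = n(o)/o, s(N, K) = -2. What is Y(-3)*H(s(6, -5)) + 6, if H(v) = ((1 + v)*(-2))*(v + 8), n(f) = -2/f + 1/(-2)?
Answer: 53/9 ≈ 5.8889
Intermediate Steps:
n(f) = -½ - 2/f (n(f) = -2/f + 1*(-½) = -2/f - ½ = -½ - 2/f)
Y(o) = (-4 - o)/(12*o²) (Y(o) = (((-4 - o)/(2*o))/o)/6 = ((-4 - o)/(2*o²))/6 = (-4 - o)/(12*o²))
H(v) = (-2 - 2*v)*(8 + v)
Y(-3)*H(s(6, -5)) + 6 = ((1/12)*(-4 - 1*(-3))/(-3)²)*(-16 - 18*(-2) - 2*(-2)²) + 6 = ((1/12)*(⅑)*(-4 + 3))*(-16 + 36 - 2*4) + 6 = ((1/12)*(⅑)*(-1))*(-16 + 36 - 8) + 6 = -1/108*12 + 6 = -⅑ + 6 = 53/9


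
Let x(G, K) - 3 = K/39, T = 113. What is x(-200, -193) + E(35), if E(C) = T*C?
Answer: 154169/39 ≈ 3953.1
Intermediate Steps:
x(G, K) = 3 + K/39
E(C) = 113*C
x(-200, -193) + E(35) = (3 + (1/39)*(-193)) + 113*35 = (3 - 193/39) + 3955 = -76/39 + 3955 = 154169/39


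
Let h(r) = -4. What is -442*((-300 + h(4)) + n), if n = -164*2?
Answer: 279344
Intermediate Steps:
n = -328
-442*((-300 + h(4)) + n) = -442*((-300 - 4) - 328) = -442*(-304 - 328) = -442*(-632) = 279344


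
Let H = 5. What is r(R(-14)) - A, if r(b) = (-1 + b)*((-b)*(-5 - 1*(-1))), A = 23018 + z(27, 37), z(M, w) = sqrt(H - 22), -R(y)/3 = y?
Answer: -16130 - I*sqrt(17) ≈ -16130.0 - 4.1231*I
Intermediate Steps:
R(y) = -3*y
z(M, w) = I*sqrt(17) (z(M, w) = sqrt(5 - 22) = sqrt(-17) = I*sqrt(17))
A = 23018 + I*sqrt(17) ≈ 23018.0 + 4.1231*I
r(b) = 4*b*(-1 + b) (r(b) = (-1 + b)*((-b)*(-5 + 1)) = (-1 + b)*(-b*(-4)) = (-1 + b)*(4*b) = 4*b*(-1 + b))
r(R(-14)) - A = 4*(-3*(-14))*(-1 - 3*(-14)) - (23018 + I*sqrt(17)) = 4*42*(-1 + 42) + (-23018 - I*sqrt(17)) = 4*42*41 + (-23018 - I*sqrt(17)) = 6888 + (-23018 - I*sqrt(17)) = -16130 - I*sqrt(17)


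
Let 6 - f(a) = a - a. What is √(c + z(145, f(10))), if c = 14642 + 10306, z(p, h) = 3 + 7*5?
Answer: 31*√26 ≈ 158.07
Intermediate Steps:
f(a) = 6 (f(a) = 6 - (a - a) = 6 - 1*0 = 6 + 0 = 6)
z(p, h) = 38 (z(p, h) = 3 + 35 = 38)
c = 24948
√(c + z(145, f(10))) = √(24948 + 38) = √24986 = 31*√26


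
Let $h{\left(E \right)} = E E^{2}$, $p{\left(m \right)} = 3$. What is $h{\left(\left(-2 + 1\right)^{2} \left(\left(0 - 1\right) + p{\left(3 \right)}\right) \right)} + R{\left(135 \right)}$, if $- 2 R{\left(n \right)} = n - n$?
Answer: $8$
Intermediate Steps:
$R{\left(n \right)} = 0$ ($R{\left(n \right)} = - \frac{n - n}{2} = \left(- \frac{1}{2}\right) 0 = 0$)
$h{\left(E \right)} = E^{3}$
$h{\left(\left(-2 + 1\right)^{2} \left(\left(0 - 1\right) + p{\left(3 \right)}\right) \right)} + R{\left(135 \right)} = \left(\left(-2 + 1\right)^{2} \left(\left(0 - 1\right) + 3\right)\right)^{3} + 0 = \left(\left(-1\right)^{2} \left(\left(0 - 1\right) + 3\right)\right)^{3} + 0 = \left(1 \left(-1 + 3\right)\right)^{3} + 0 = \left(1 \cdot 2\right)^{3} + 0 = 2^{3} + 0 = 8 + 0 = 8$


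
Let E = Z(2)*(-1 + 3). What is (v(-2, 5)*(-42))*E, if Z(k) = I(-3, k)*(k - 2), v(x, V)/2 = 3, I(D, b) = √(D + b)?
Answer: 0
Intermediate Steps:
v(x, V) = 6 (v(x, V) = 2*3 = 6)
Z(k) = √(-3 + k)*(-2 + k) (Z(k) = √(-3 + k)*(k - 2) = √(-3 + k)*(-2 + k))
E = 0 (E = (√(-3 + 2)*(-2 + 2))*(-1 + 3) = (√(-1)*0)*2 = (I*0)*2 = 0*2 = 0)
(v(-2, 5)*(-42))*E = (6*(-42))*0 = -252*0 = 0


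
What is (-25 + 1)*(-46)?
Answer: 1104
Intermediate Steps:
(-25 + 1)*(-46) = -24*(-46) = 1104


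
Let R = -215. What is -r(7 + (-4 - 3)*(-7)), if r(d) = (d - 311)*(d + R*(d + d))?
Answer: -6126120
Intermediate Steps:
r(d) = -429*d*(-311 + d) (r(d) = (d - 311)*(d - 215*(d + d)) = (-311 + d)*(d - 430*d) = (-311 + d)*(-429*d) = -429*d*(-311 + d))
-r(7 + (-4 - 3)*(-7)) = -429*(7 + (-4 - 3)*(-7))*(311 - (7 + (-4 - 3)*(-7))) = -429*(7 - 7*(-7))*(311 - (7 - 7*(-7))) = -429*(7 + 49)*(311 - (7 + 49)) = -429*56*(311 - 1*56) = -429*56*(311 - 56) = -429*56*255 = -1*6126120 = -6126120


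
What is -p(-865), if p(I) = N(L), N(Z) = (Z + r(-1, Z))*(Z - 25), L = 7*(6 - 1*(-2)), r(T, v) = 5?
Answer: -1891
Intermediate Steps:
L = 56 (L = 7*(6 + 2) = 7*8 = 56)
N(Z) = (-25 + Z)*(5 + Z) (N(Z) = (Z + 5)*(Z - 25) = (5 + Z)*(-25 + Z) = (-25 + Z)*(5 + Z))
p(I) = 1891 (p(I) = -125 + 56² - 20*56 = -125 + 3136 - 1120 = 1891)
-p(-865) = -1*1891 = -1891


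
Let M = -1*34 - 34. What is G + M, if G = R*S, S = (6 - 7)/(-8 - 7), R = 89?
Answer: -931/15 ≈ -62.067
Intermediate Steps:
S = 1/15 (S = -1/(-15) = -1*(-1/15) = 1/15 ≈ 0.066667)
G = 89/15 (G = 89*(1/15) = 89/15 ≈ 5.9333)
M = -68 (M = -34 - 34 = -68)
G + M = 89/15 - 68 = -931/15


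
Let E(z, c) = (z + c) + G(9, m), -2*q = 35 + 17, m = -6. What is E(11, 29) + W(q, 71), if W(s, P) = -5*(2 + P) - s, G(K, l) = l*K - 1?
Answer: -354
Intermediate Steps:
q = -26 (q = -(35 + 17)/2 = -½*52 = -26)
G(K, l) = -1 + K*l (G(K, l) = K*l - 1 = -1 + K*l)
W(s, P) = -10 - s - 5*P (W(s, P) = (-10 - 5*P) - s = -10 - s - 5*P)
E(z, c) = -55 + c + z (E(z, c) = (z + c) + (-1 + 9*(-6)) = (c + z) + (-1 - 54) = (c + z) - 55 = -55 + c + z)
E(11, 29) + W(q, 71) = (-55 + 29 + 11) + (-10 - 1*(-26) - 5*71) = -15 + (-10 + 26 - 355) = -15 - 339 = -354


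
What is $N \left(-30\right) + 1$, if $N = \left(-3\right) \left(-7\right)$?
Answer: $-629$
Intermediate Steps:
$N = 21$
$N \left(-30\right) + 1 = 21 \left(-30\right) + 1 = -630 + 1 = -629$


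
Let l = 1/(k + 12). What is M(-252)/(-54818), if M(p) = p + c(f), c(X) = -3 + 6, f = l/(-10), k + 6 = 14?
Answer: 249/54818 ≈ 0.0045423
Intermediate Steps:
k = 8 (k = -6 + 14 = 8)
l = 1/20 (l = 1/(8 + 12) = 1/20 ≈ 0.050000)
f = -1/200 (f = (1/20)/(-10) = (1/20)*(-⅒) = -1/200 ≈ -0.0050000)
c(X) = 3
M(p) = 3 + p (M(p) = p + 3 = 3 + p)
M(-252)/(-54818) = (3 - 252)/(-54818) = -249*(-1/54818) = 249/54818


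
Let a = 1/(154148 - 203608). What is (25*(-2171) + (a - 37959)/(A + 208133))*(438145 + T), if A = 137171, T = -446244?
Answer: 7507370197596773959/17078735840 ≈ 4.3957e+8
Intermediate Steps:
a = -1/49460 (a = 1/(-49460) = -1/49460 ≈ -2.0218e-5)
(25*(-2171) + (a - 37959)/(A + 208133))*(438145 + T) = (25*(-2171) + (-1/49460 - 37959)/(137171 + 208133))*(438145 - 446244) = (-54275 - 1877452141/49460/345304)*(-8099) = (-54275 - 1877452141/49460*1/345304)*(-8099) = (-54275 - 1877452141/17078735840)*(-8099) = -926950265168141/17078735840*(-8099) = 7507370197596773959/17078735840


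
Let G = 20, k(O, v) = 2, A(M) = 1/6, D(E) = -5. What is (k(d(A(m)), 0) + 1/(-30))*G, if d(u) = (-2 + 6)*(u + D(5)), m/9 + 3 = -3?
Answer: 118/3 ≈ 39.333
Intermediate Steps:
m = -54 (m = -27 + 9*(-3) = -27 - 27 = -54)
A(M) = ⅙
d(u) = -20 + 4*u (d(u) = (-2 + 6)*(u - 5) = 4*(-5 + u) = -20 + 4*u)
(k(d(A(m)), 0) + 1/(-30))*G = (2 + 1/(-30))*20 = (2 - 1/30)*20 = (59/30)*20 = 118/3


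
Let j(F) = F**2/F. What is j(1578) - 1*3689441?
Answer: -3687863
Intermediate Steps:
j(F) = F
j(1578) - 1*3689441 = 1578 - 1*3689441 = 1578 - 3689441 = -3687863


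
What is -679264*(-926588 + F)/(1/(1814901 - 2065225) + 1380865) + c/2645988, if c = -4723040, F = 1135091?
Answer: -868610488443907648408/8468721024273249 ≈ -1.0257e+5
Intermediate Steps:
-679264*(-926588 + F)/(1/(1814901 - 2065225) + 1380865) + c/2645988 = -679264*(-926588 + 1135091)/(1/(1814901 - 2065225) + 1380865) - 4723040/2645988 = -679264*208503/(1/(-250324) + 1380865) - 4723040*1/2645988 = -679264*208503/(-1/250324 + 1380865) - 1180760/661497 = -679264/((345663650259/250324)*(1/208503)) - 1180760/661497 = -679264/38407072251/5799256108 - 1180760/661497 = -679264*5799256108/38407072251 - 1180760/661497 = -3939225900944512/38407072251 - 1180760/661497 = -868610488443907648408/8468721024273249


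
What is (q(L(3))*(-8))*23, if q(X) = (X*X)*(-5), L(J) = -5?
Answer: 23000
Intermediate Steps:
q(X) = -5*X² (q(X) = X²*(-5) = -5*X²)
(q(L(3))*(-8))*23 = (-5*(-5)²*(-8))*23 = (-5*25*(-8))*23 = -125*(-8)*23 = 1000*23 = 23000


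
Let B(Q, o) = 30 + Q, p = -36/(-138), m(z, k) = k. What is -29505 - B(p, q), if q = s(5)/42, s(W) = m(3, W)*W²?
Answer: -679311/23 ≈ -29535.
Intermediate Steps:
p = 6/23 (p = -36*(-1/138) = 6/23 ≈ 0.26087)
s(W) = W³ (s(W) = W*W² = W³)
q = 125/42 (q = 5³/42 = 125*(1/42) = 125/42 ≈ 2.9762)
-29505 - B(p, q) = -29505 - (30 + 6/23) = -29505 - 1*696/23 = -29505 - 696/23 = -679311/23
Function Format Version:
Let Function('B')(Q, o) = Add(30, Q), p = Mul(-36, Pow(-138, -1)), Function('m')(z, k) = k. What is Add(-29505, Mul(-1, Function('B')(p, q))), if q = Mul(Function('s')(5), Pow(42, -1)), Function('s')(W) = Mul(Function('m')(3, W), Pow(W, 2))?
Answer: Rational(-679311, 23) ≈ -29535.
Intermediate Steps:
p = Rational(6, 23) (p = Mul(-36, Rational(-1, 138)) = Rational(6, 23) ≈ 0.26087)
Function('s')(W) = Pow(W, 3) (Function('s')(W) = Mul(W, Pow(W, 2)) = Pow(W, 3))
q = Rational(125, 42) (q = Mul(Pow(5, 3), Pow(42, -1)) = Mul(125, Rational(1, 42)) = Rational(125, 42) ≈ 2.9762)
Add(-29505, Mul(-1, Function('B')(p, q))) = Add(-29505, Mul(-1, Add(30, Rational(6, 23)))) = Add(-29505, Mul(-1, Rational(696, 23))) = Add(-29505, Rational(-696, 23)) = Rational(-679311, 23)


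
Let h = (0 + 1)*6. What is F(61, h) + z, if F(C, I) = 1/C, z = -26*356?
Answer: -564615/61 ≈ -9256.0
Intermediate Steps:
z = -9256
h = 6 (h = 1*6 = 6)
F(61, h) + z = 1/61 - 9256 = -564615/61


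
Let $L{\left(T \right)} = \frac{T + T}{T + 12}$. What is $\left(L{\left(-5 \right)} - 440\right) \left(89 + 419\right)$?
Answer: $- \frac{1569720}{7} \approx -2.2425 \cdot 10^{5}$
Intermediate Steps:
$L{\left(T \right)} = \frac{2 T}{12 + T}$
$\left(L{\left(-5 \right)} - 440\right) \left(89 + 419\right) = \left(2 \left(-5\right) \frac{1}{12 - 5} - 440\right) \left(89 + 419\right) = \left(2 \left(-5\right) \frac{1}{7} - 440\right) 508 = \left(- \frac{10}{7} - 440\right) 508 = \left(- \frac{3090}{7}\right) 508 = - \frac{1569720}{7}$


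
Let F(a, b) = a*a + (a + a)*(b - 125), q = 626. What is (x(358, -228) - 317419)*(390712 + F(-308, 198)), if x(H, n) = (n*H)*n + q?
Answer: 8060253195232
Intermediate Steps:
F(a, b) = a² + 2*a*(-125 + b) (F(a, b) = a² + (2*a)*(-125 + b) = a² + 2*a*(-125 + b))
x(H, n) = 626 + H*n² (x(H, n) = (n*H)*n + 626 = (H*n)*n + 626 = H*n² + 626 = 626 + H*n²)
(x(358, -228) - 317419)*(390712 + F(-308, 198)) = ((626 + 358*(-228)²) - 317419)*(390712 - 308*(-250 - 308 + 2*198)) = ((626 + 358*51984) - 317419)*(390712 - 308*(-250 - 308 + 396)) = ((626 + 18610272) - 317419)*(390712 - 308*(-162)) = (18610898 - 317419)*(390712 + 49896) = 18293479*440608 = 8060253195232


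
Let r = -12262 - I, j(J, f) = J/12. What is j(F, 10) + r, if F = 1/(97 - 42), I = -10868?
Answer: -920039/660 ≈ -1394.0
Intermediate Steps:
F = 1/55 ≈ 0.018182
j(J, f) = J/12 (j(J, f) = J*(1/12) = J/12)
r = -1394 (r = -12262 - 1*(-10868) = -12262 + 10868 = -1394)
j(F, 10) + r = (1/12)*(1/55) - 1394 = 1/660 - 1394 = -920039/660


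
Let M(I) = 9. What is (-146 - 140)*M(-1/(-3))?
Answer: -2574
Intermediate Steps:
(-146 - 140)*M(-1/(-3)) = (-146 - 140)*9 = -286*9 = -2574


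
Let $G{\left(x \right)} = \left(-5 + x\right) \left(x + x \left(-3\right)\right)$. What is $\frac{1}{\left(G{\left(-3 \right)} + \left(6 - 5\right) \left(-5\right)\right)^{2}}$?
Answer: $\frac{1}{2809} \approx 0.000356$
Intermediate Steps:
$G{\left(x \right)} = - 2 x \left(-5 + x\right)$ ($G{\left(x \right)} = \left(-5 + x\right) \left(x - 3 x\right) = \left(-5 + x\right) \left(- 2 x\right) = - 2 x \left(-5 + x\right)$)
$\frac{1}{\left(G{\left(-3 \right)} + \left(6 - 5\right) \left(-5\right)\right)^{2}} = \frac{1}{\left(2 \left(-3\right) \left(5 - -3\right) + \left(6 - 5\right) \left(-5\right)\right)^{2}} = \frac{1}{\left(2 \left(-3\right) \left(5 + 3\right) + 1 \left(-5\right)\right)^{2}} = \frac{1}{\left(2 \left(-3\right) 8 - 5\right)^{2}} = \frac{1}{\left(-48 - 5\right)^{2}} = \frac{1}{\left(-53\right)^{2}} = \frac{1}{2809}$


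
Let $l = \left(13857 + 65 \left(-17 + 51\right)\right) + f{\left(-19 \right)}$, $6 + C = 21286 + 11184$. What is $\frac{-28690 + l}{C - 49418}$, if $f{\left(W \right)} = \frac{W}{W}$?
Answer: $\frac{6311}{8477} \approx 0.74448$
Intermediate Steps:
$f{\left(W \right)} = 1$
$C = 32464$ ($C = -6 + \left(21286 + 11184\right) = -6 + 32470 = 32464$)
$l = 16068$ ($l = \left(13857 + 65 \left(-17 + 51\right)\right) + 1 = \left(13857 + 65 \cdot 34\right) + 1 = \left(13857 + 2210\right) + 1 = 16067 + 1 = 16068$)
$\frac{-28690 + l}{C - 49418} = \frac{-28690 + 16068}{32464 - 49418} = - \frac{12622}{-16954} = \left(-12622\right) \left(- \frac{1}{16954}\right) = \frac{6311}{8477}$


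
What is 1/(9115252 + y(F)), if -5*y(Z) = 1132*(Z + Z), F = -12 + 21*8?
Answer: 5/45223076 ≈ 1.1056e-7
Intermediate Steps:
F = 156 (F = -12 + 168 = 156)
y(Z) = -2264*Z/5 (y(Z) = -1132*(Z + Z)/5 = -1132*2*Z/5 = -2264*Z/5)
1/(9115252 + y(F)) = 1/(9115252 - 2264/5*156) = 1/(9115252 - 353184/5) = 1/(45223076/5) = 5/45223076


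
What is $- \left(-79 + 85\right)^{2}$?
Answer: $-36$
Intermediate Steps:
$- \left(-79 + 85\right)^{2} = - 6^{2} = \left(-1\right) 36 = -36$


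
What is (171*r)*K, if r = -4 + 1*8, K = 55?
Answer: 37620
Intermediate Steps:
r = 4 (r = -4 + 8 = 4)
(171*r)*K = (171*4)*55 = 684*55 = 37620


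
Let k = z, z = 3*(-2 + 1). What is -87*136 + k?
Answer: -11835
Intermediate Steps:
z = -3 (z = 3*(-1) = -3)
k = -3
-87*136 + k = -87*136 - 3 = -11832 - 3 = -11835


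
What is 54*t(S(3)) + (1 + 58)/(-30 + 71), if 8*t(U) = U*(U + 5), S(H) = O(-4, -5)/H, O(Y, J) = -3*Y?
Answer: 10022/41 ≈ 244.44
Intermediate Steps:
S(H) = 12/H (S(H) = (-3*(-4))/H = 12/H)
t(U) = U*(5 + U)/8 (t(U) = (U*(U + 5))/8 = (U*(5 + U))/8 = U*(5 + U)/8)
54*t(S(3)) + (1 + 58)/(-30 + 71) = 54*((12/3)*(5 + 12/3)/8) + (1 + 58)/(-30 + 71) = 54*((12*(⅓))*(5 + 12*(⅓))/8) + 59/41 = 54*((⅛)*4*(5 + 4)) + 59*(1/41) = 54*((⅛)*4*9) + 59/41 = 54*(9/2) + 59/41 = 243 + 59/41 = 10022/41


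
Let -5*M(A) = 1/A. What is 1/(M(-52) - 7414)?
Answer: -260/1927639 ≈ -0.00013488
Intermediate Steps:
M(A) = -1/(5*A)
1/(M(-52) - 7414) = 1/(-⅕/(-52) - 7414) = 1/(-⅕*(-1/52) - 7414) = 1/(1/260 - 7414) = 1/(-1927639/260) = -260/1927639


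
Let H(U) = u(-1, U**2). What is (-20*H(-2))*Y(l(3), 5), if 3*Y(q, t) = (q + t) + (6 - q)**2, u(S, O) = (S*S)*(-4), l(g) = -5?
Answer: 9680/3 ≈ 3226.7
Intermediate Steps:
u(S, O) = -4*S**2 (u(S, O) = S**2*(-4) = -4*S**2)
Y(q, t) = q/3 + t/3 + (6 - q)**2/3 (Y(q, t) = ((q + t) + (6 - q)**2)/3 = (q + t + (6 - q)**2)/3 = q/3 + t/3 + (6 - q)**2/3)
H(U) = -4 (H(U) = -4*(-1)**2 = -4*1 = -4)
(-20*H(-2))*Y(l(3), 5) = (-20*(-4))*((1/3)*(-5) + (1/3)*5 + (-6 - 5)**2/3) = 80*(-5/3 + 5/3 + (1/3)*(-11)**2) = 80*(-5/3 + 5/3 + (1/3)*121) = 80*(-5/3 + 5/3 + 121/3) = 80*(121/3) = 9680/3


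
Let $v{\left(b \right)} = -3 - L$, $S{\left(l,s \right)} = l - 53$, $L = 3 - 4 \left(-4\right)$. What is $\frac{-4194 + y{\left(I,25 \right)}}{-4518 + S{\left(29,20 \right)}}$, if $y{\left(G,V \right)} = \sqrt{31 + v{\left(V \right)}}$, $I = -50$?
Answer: $\frac{1397}{1514} \approx 0.92272$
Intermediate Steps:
$L = 19$ ($L = 3 - -16 = 3 + 16 = 19$)
$S{\left(l,s \right)} = -53 + l$
$v{\left(b \right)} = -22$ ($v{\left(b \right)} = -3 - 19 = -22$)
$y{\left(G,V \right)} = 3$ ($y{\left(G,V \right)} = \sqrt{31 - 22} = \sqrt{9} = 3$)
$\frac{-4194 + y{\left(I,25 \right)}}{-4518 + S{\left(29,20 \right)}} = \frac{-4194 + 3}{-4518 + \left(-53 + 29\right)} = - \frac{4191}{-4518 - 24} = - \frac{4191}{-4542} = \left(-4191\right) \left(- \frac{1}{4542}\right) = \frac{1397}{1514}$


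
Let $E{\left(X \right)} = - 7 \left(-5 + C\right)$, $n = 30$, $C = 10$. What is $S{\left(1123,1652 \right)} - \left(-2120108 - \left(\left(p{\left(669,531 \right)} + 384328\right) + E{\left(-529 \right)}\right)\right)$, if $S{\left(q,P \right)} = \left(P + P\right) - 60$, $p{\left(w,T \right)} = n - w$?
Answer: $2507006$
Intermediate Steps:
$p{\left(w,T \right)} = 30 - w$
$E{\left(X \right)} = -35$ ($E{\left(X \right)} = - 7 \left(-5 + 10\right) = \left(-7\right) 5 = -35$)
$S{\left(q,P \right)} = -60 + 2 P$ ($S{\left(q,P \right)} = 2 P - 60 = -60 + 2 P$)
$S{\left(1123,1652 \right)} - \left(-2120108 - \left(\left(p{\left(669,531 \right)} + 384328\right) + E{\left(-529 \right)}\right)\right) = \left(-60 + 2 \cdot 1652\right) - \left(-2120108 - \left(\left(\left(30 - 669\right) + 384328\right) - 35\right)\right) = \left(-60 + 3304\right) - \left(-2120108 - \left(\left(\left(30 - 669\right) + 384328\right) - 35\right)\right) = 3244 - \left(-2120108 - \left(\left(-639 + 384328\right) - 35\right)\right) = 3244 - \left(-2120108 - \left(383689 - 35\right)\right) = 3244 - \left(-2120108 - 383654\right) = 3244 - -2503762 = 3244 + 2503762 = 2507006$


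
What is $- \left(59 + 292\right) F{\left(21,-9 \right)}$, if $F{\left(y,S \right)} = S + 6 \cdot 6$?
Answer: $-9477$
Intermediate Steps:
$F{\left(y,S \right)} = 36 + S$ ($F{\left(y,S \right)} = S + 36 = 36 + S$)
$- \left(59 + 292\right) F{\left(21,-9 \right)} = - \left(59 + 292\right) \left(36 - 9\right) = - 351 \cdot 27 = \left(-1\right) 9477 = -9477$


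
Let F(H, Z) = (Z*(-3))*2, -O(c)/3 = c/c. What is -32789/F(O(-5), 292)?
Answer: 32789/1752 ≈ 18.715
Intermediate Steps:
O(c) = -3 (O(c) = -3*c/c = -3*1 = -3)
F(H, Z) = -6*Z (F(H, Z) = -3*Z*2 = -6*Z)
-32789/F(O(-5), 292) = -32789/((-6*292)) = -32789/(-1752) = -32789*(-1/1752) = 32789/1752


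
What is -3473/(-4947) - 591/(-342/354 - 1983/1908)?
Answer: 109969402471/372266697 ≈ 295.40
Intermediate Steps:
-3473/(-4947) - 591/(-342/354 - 1983/1908) = -3473*(-1/4947) - 591/(-342*1/354 - 1983*1/1908) = 3473/4947 - 591/(-57/59 - 661/636) = 3473/4947 - 591/(-75251/37524) = 3473/4947 - 591*(-37524/75251) = 3473/4947 + 22176684/75251 = 109969402471/372266697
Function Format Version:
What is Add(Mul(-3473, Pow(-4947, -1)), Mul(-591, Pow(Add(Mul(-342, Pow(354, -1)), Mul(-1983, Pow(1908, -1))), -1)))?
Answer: Rational(109969402471, 372266697) ≈ 295.40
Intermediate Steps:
Add(Mul(-3473, Pow(-4947, -1)), Mul(-591, Pow(Add(Mul(-342, Pow(354, -1)), Mul(-1983, Pow(1908, -1))), -1))) = Add(Mul(-3473, Rational(-1, 4947)), Mul(-591, Pow(Add(Mul(-342, Rational(1, 354)), Mul(-1983, Rational(1, 1908))), -1))) = Add(Rational(3473, 4947), Mul(-591, Pow(Add(Rational(-57, 59), Rational(-661, 636)), -1))) = Add(Rational(3473, 4947), Mul(-591, Pow(Rational(-75251, 37524), -1))) = Add(Rational(3473, 4947), Mul(-591, Rational(-37524, 75251))) = Add(Rational(3473, 4947), Rational(22176684, 75251)) = Rational(109969402471, 372266697)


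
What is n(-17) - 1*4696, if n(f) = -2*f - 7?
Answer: -4669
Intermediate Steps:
n(f) = -7 - 2*f
n(-17) - 1*4696 = (-7 - 2*(-17)) - 1*4696 = (-7 + 34) - 4696 = 27 - 4696 = -4669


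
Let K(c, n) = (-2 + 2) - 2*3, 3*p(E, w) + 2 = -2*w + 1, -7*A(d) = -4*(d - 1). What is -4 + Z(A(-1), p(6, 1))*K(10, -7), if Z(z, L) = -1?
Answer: 2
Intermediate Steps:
A(d) = -4/7 + 4*d/7 (A(d) = -(-4)*(d - 1)/7 = -(-4)*(-1 + d)/7 = -(4 - 4*d)/7 = -4/7 + 4*d/7)
p(E, w) = -1/3 - 2*w/3 (p(E, w) = -2/3 + (-2*w + 1)/3 = -2/3 + (1 - 2*w)/3 = -2/3 + (1/3 - 2*w/3) = -1/3 - 2*w/3)
K(c, n) = -6 (K(c, n) = 0 - 6 = -6)
-4 + Z(A(-1), p(6, 1))*K(10, -7) = -4 - 1*(-6) = -4 + 6 = 2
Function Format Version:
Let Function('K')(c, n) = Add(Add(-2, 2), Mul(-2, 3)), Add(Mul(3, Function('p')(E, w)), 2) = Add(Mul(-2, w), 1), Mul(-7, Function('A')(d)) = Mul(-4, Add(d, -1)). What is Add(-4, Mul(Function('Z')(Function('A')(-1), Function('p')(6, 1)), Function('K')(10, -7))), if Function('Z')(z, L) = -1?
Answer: 2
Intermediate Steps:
Function('A')(d) = Add(Rational(-4, 7), Mul(Rational(4, 7), d)) (Function('A')(d) = Mul(Rational(-1, 7), Mul(-4, Add(d, -1))) = Mul(Rational(-1, 7), Mul(-4, Add(-1, d))) = Mul(Rational(-1, 7), Add(4, Mul(-4, d))) = Add(Rational(-4, 7), Mul(Rational(4, 7), d)))
Function('p')(E, w) = Add(Rational(-1, 3), Mul(Rational(-2, 3), w)) (Function('p')(E, w) = Add(Rational(-2, 3), Mul(Rational(1, 3), Add(Mul(-2, w), 1))) = Add(Rational(-2, 3), Mul(Rational(1, 3), Add(1, Mul(-2, w)))) = Add(Rational(-2, 3), Add(Rational(1, 3), Mul(Rational(-2, 3), w))) = Add(Rational(-1, 3), Mul(Rational(-2, 3), w)))
Function('K')(c, n) = -6 (Function('K')(c, n) = Add(0, -6) = -6)
Add(-4, Mul(Function('Z')(Function('A')(-1), Function('p')(6, 1)), Function('K')(10, -7))) = Add(-4, Mul(-1, -6)) = Add(-4, 6) = 2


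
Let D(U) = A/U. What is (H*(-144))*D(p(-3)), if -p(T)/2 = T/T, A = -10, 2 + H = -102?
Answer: 74880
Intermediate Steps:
H = -104 (H = -2 - 102 = -104)
p(T) = -2 (p(T) = -2*T/T = -2*1 = -2)
D(U) = -10/U
(H*(-144))*D(p(-3)) = (-104*(-144))*(-10/(-2)) = 14976*(-10*(-½)) = 14976*5 = 74880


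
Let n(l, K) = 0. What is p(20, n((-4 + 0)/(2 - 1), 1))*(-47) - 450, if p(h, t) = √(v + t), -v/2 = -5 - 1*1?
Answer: -450 - 94*√3 ≈ -612.81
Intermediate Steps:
v = 12 (v = -2*(-5 - 1*1) = -2*(-5 - 1) = -2*(-6) = 12)
p(h, t) = √(12 + t)
p(20, n((-4 + 0)/(2 - 1), 1))*(-47) - 450 = √(12 + 0)*(-47) - 450 = √12*(-47) - 450 = (2*√3)*(-47) - 450 = -94*√3 - 450 = -450 - 94*√3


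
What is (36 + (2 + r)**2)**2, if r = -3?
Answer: 1369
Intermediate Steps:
(36 + (2 + r)**2)**2 = (36 + (2 - 3)**2)**2 = (36 + (-1)**2)**2 = (36 + 1)**2 = 37**2 = 1369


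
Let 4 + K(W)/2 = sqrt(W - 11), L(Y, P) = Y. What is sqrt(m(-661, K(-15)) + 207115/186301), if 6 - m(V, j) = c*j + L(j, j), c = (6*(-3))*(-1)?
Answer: sqrt(5522459622573 - 1318906378838*I*sqrt(26))/186301 ≈ 14.315 - 6.7679*I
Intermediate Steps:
c = 18 (c = -18*(-1) = 18)
K(W) = -8 + 2*sqrt(-11 + W) (K(W) = -8 + 2*sqrt(W - 11) = -8 + 2*sqrt(-11 + W))
m(V, j) = 6 - 19*j (m(V, j) = 6 - (18*j + j) = 6 - 19*j)
sqrt(m(-661, K(-15)) + 207115/186301) = sqrt((6 - 19*(-8 + 2*sqrt(-11 - 15))) + 207115/186301) = sqrt((6 - 19*(-8 + 2*sqrt(-26))) + 207115*(1/186301)) = sqrt((6 - 19*(-8 + 2*(I*sqrt(26)))) + 207115/186301) = sqrt((6 - 19*(-8 + 2*I*sqrt(26))) + 207115/186301) = sqrt((6 + (152 - 38*I*sqrt(26))) + 207115/186301) = sqrt((158 - 38*I*sqrt(26)) + 207115/186301) = sqrt(29642673/186301 - 38*I*sqrt(26))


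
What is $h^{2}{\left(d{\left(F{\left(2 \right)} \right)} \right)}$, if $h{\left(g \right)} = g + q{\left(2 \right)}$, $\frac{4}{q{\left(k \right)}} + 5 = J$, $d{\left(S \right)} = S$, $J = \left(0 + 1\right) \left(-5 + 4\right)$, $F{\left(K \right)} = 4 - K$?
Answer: $\frac{16}{9} \approx 1.7778$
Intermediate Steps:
$J = -1$ ($J = 1 \left(-1\right) = -1$)
$q{\left(k \right)} = - \frac{2}{3}$ ($q{\left(k \right)} = \frac{4}{-5 - 1} = \frac{4}{-6} = 4 \left(- \frac{1}{6}\right) = - \frac{2}{3}$)
$h{\left(g \right)} = - \frac{2}{3} + g$ ($h{\left(g \right)} = g - \frac{2}{3} = - \frac{2}{3} + g$)
$h^{2}{\left(d{\left(F{\left(2 \right)} \right)} \right)} = \left(- \frac{2}{3} + \left(4 - 2\right)\right)^{2} = \left(- \frac{2}{3} + 2\right)^{2} = \left(\frac{4}{3}\right)^{2} = \frac{16}{9}$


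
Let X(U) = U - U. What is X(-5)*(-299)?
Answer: 0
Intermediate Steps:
X(U) = 0
X(-5)*(-299) = 0*(-299) = 0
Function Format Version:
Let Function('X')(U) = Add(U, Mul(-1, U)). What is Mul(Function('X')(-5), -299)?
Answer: 0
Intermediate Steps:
Function('X')(U) = 0
Mul(Function('X')(-5), -299) = Mul(0, -299) = 0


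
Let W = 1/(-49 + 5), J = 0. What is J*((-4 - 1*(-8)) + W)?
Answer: 0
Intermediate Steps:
W = -1/44 (W = 1/(-44) = -1/44 ≈ -0.022727)
J*((-4 - 1*(-8)) + W) = 0*((-4 - 1*(-8)) - 1/44) = 0*((-4 + 8) - 1/44) = 0*(4 - 1/44) = 0*(175/44) = 0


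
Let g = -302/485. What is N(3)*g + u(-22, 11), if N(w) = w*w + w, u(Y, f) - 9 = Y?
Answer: -9929/485 ≈ -20.472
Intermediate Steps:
u(Y, f) = 9 + Y
N(w) = w + w² (N(w) = w² + w = w + w²)
g = -302/485 (g = -302*1/485 = -302/485 ≈ -0.62268)
N(3)*g + u(-22, 11) = (3*(1 + 3))*(-302/485) + (9 - 22) = (3*4)*(-302/485) - 13 = 12*(-302/485) - 13 = -3624/485 - 13 = -9929/485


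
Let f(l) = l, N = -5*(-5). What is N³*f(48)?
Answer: 750000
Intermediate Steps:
N = 25
N³*f(48) = 25³*48 = 15625*48 = 750000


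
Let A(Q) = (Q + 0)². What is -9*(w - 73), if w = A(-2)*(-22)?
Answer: 1449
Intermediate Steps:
A(Q) = Q²
w = -88 (w = (-2)²*(-22) = 4*(-22) = -88)
-9*(w - 73) = -9*(-88 - 73) = -9*(-161) = 1449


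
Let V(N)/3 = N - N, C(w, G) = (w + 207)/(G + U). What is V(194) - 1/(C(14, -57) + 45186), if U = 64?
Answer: -7/316523 ≈ -2.2115e-5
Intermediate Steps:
C(w, G) = (207 + w)/(64 + G) (C(w, G) = (w + 207)/(G + 64) = (207 + w)/(64 + G))
V(N) = 0 (V(N) = 3*(N - N) = 3*0 = 0)
V(194) - 1/(C(14, -57) + 45186) = 0 - 1/((207 + 14)/(64 - 57) + 45186) = 0 - 1/(221/7 + 45186) = 0 - 1/316523/7 = 0 - 1*7/316523 = 0 - 7/316523 = -7/316523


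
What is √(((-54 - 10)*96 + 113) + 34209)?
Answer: √28178 ≈ 167.86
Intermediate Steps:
√(((-54 - 10)*96 + 113) + 34209) = √((-64*96 + 113) + 34209) = √((-6144 + 113) + 34209) = √(-6031 + 34209) = √28178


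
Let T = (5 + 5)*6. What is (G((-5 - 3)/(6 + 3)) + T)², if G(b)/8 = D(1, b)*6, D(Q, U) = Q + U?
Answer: 38416/9 ≈ 4268.4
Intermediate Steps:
G(b) = 48 + 48*b (G(b) = 8*((1 + b)*6) = 8*(6 + 6*b) = 48 + 48*b)
T = 60 (T = 10*6 = 60)
(G((-5 - 3)/(6 + 3)) + T)² = ((48 + 48*((-5 - 3)/(6 + 3))) + 60)² = ((48 + 48*(-8/9)) + 60)² = ((48 - 128/3) + 60)² = (16/3 + 60)² = (196/3)² = 38416/9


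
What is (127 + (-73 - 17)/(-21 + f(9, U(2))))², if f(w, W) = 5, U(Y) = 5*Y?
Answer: 1125721/64 ≈ 17589.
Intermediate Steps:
(127 + (-73 - 17)/(-21 + f(9, U(2))))² = (127 + (-73 - 17)/(-21 + 5))² = (127 - 90/(-16))² = (127 - 90*(-1/16))² = (127 + 45/8)² = (1061/8)² = 1125721/64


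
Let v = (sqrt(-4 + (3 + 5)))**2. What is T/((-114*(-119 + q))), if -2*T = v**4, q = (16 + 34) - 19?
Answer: -8/627 ≈ -0.012759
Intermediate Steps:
q = 31 (q = 50 - 19 = 31)
v = 4 (v = (sqrt(-4 + 8))**2 = (sqrt(4))**2 = 2**2 = 4)
T = -128 (T = -1/2*4**4 = -1/2*256 = -128)
T/((-114*(-119 + q))) = -128*(-1/(114*(-119 + 31))) = -128/((-114*(-88))) = -128/10032 = -128*1/10032 = -8/627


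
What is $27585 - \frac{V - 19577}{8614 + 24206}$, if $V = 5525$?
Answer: $\frac{75446146}{2735} \approx 27585.0$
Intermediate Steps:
$27585 - \frac{V - 19577}{8614 + 24206} = 27585 - \frac{5525 - 19577}{8614 + 24206} = 27585 - - \frac{14052}{32820} = 27585 - \left(-14052\right) \frac{1}{32820} = 27585 - - \frac{1171}{2735} = 27585 + \frac{1171}{2735} = \frac{75446146}{2735}$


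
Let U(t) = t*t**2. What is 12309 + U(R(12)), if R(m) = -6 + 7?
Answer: 12310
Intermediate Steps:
R(m) = 1
U(t) = t**3
12309 + U(R(12)) = 12309 + 1**3 = 12309 + 1 = 12310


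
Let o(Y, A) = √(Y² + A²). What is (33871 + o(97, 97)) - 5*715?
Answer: 30296 + 97*√2 ≈ 30433.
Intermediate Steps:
o(Y, A) = √(A² + Y²)
(33871 + o(97, 97)) - 5*715 = (33871 + √(97² + 97²)) - 5*715 = (33871 + √(9409 + 9409)) - 3575 = (33871 + √18818) - 3575 = (33871 + 97*√2) - 3575 = 30296 + 97*√2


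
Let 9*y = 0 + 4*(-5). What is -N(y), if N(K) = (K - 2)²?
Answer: -1444/81 ≈ -17.827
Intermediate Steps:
y = -20/9 (y = (0 + 4*(-5))/9 = (0 - 20)/9 = (⅑)*(-20) = -20/9 ≈ -2.2222)
N(K) = (-2 + K)²
-N(y) = -(-2 - 20/9)² = -(-38/9)² = -1*1444/81 = -1444/81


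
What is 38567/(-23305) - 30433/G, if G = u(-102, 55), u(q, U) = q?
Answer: 705307231/2377110 ≈ 296.71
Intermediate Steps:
G = -102
38567/(-23305) - 30433/G = 38567/(-23305) - 30433/(-102) = 38567*(-1/23305) - 30433*(-1/102) = -38567/23305 + 30433/102 = 705307231/2377110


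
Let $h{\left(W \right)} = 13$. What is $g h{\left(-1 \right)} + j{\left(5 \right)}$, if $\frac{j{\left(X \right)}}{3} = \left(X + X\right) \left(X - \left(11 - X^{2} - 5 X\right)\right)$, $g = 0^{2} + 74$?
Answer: $2282$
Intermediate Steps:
$g = 74$ ($g = 0 + 74 = 74$)
$j{\left(X \right)} = 6 X \left(-11 + X^{2} + 6 X\right)$ ($j{\left(X \right)} = 3 \left(X + X\right) \left(X - \left(11 - X^{2} - 5 X\right)\right) = 3 \cdot 2 X \left(X + \left(-11 + X^{2} + 5 X\right)\right) = 3 \cdot 2 X \left(-11 + X^{2} + 6 X\right) = 6 X \left(-11 + X^{2} + 6 X\right)$)
$g h{\left(-1 \right)} + j{\left(5 \right)} = 74 \cdot 13 + 6 \cdot 5 \left(-11 + 5^{2} + 6 \cdot 5\right) = 962 + 6 \cdot 5 \left(-11 + 25 + 30\right) = 962 + 6 \cdot 5 \cdot 44 = 962 + 1320 = 2282$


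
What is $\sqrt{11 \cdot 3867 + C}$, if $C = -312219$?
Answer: $i \sqrt{269682} \approx 519.31 i$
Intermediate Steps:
$\sqrt{11 \cdot 3867 + C} = \sqrt{11 \cdot 3867 - 312219} = \sqrt{42537 - 312219} = \sqrt{-269682} = i \sqrt{269682}$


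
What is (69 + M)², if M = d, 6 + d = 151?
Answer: 45796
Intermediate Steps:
d = 145 (d = -6 + 151 = 145)
M = 145
(69 + M)² = (69 + 145)² = 214² = 45796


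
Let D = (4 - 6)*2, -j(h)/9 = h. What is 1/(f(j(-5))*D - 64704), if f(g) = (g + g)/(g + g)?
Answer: -1/64708 ≈ -1.5454e-5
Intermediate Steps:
j(h) = -9*h
D = -4 (D = -2*2 = -4)
f(g) = 1 (f(g) = (2*g)/((2*g)) = (2*g)*(1/(2*g)) = 1)
1/(f(j(-5))*D - 64704) = 1/(1*(-4) - 64704) = 1/(-4 - 64704) = 1/(-64708) = -1/64708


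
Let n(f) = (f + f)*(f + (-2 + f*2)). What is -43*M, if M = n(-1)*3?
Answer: -1290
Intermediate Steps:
n(f) = 2*f*(-2 + 3*f) (n(f) = (2*f)*(f + (-2 + 2*f)) = (2*f)*(-2 + 3*f) = 2*f*(-2 + 3*f))
M = 30 (M = (2*(-1)*(-2 + 3*(-1)))*3 = (2*(-1)*(-2 - 3))*3 = (2*(-1)*(-5))*3 = 10*3 = 30)
-43*M = -43*30 = -1290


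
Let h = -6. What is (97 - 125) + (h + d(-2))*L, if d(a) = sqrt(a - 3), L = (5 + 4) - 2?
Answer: -70 + 7*I*sqrt(5) ≈ -70.0 + 15.652*I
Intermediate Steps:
L = 7 (L = 9 - 2 = 7)
d(a) = sqrt(-3 + a)
(97 - 125) + (h + d(-2))*L = (97 - 125) + (-6 + sqrt(-3 - 2))*7 = -28 + (-6 + sqrt(-5))*7 = -28 + (-6 + I*sqrt(5))*7 = -28 + (-42 + 7*I*sqrt(5)) = -70 + 7*I*sqrt(5)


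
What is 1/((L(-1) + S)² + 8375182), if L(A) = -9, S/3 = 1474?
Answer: 1/27849751 ≈ 3.5907e-8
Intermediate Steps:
S = 4422 (S = 3*1474 = 4422)
1/((L(-1) + S)² + 8375182) = 1/((-9 + 4422)² + 8375182) = 1/(4413² + 8375182) = 1/(19474569 + 8375182) = 1/27849751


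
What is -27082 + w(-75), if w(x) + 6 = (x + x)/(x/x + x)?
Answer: -1002181/37 ≈ -27086.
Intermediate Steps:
w(x) = -6 + 2*x/(1 + x) (w(x) = -6 + (x + x)/(x/x + x) = -6 + (2*x)/(1 + x) = -6 + 2*x/(1 + x))
-27082 + w(-75) = -27082 + 2*(-3 - 2*(-75))/(1 - 75) = -27082 + 2*(-3 + 150)/(-74) = -27082 + 2*(-1/74)*147 = -27082 - 147/37 = -1002181/37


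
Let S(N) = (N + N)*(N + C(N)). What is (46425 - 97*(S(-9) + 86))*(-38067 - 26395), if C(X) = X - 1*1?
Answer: -316443958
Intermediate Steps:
C(X) = -1 + X (C(X) = X - 1 = -1 + X)
S(N) = 2*N*(-1 + 2*N) (S(N) = (N + N)*(N + (-1 + N)) = (2*N)*(-1 + 2*N) = 2*N*(-1 + 2*N))
(46425 - 97*(S(-9) + 86))*(-38067 - 26395) = (46425 - 97*(2*(-9)*(-1 + 2*(-9)) + 86))*(-38067 - 26395) = (46425 - 97*(2*(-9)*(-1 - 18) + 86))*(-64462) = (46425 - 97*(2*(-9)*(-19) + 86))*(-64462) = (46425 - 97*(342 + 86))*(-64462) = (46425 - 97*428)*(-64462) = (46425 - 41516)*(-64462) = 4909*(-64462) = -316443958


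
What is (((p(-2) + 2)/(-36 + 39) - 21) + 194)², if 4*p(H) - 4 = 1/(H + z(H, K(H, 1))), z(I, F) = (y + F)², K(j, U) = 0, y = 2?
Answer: 17447329/576 ≈ 30291.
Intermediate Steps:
z(I, F) = (2 + F)²
p(H) = 1 + 1/(4*(4 + H)) (p(H) = 1 + 1/(4*(H + (2 + 0)²)) = 1 + 1/(4*(H + 2²)) = 1 + 1/(4*(H + 4)) = 1 + 1/(4*(4 + H)))
(((p(-2) + 2)/(-36 + 39) - 21) + 194)² = ((((17/4 - 2)/(4 - 2) + 2)/(-36 + 39) - 21) + 194)² = ((((9/4)/2 + 2)/3 - 21) + 194)² = ((((½)*(9/4) + 2)*(⅓) - 21) + 194)² = (((9/8 + 2)*(⅓) - 21) + 194)² = (((25/8)*(⅓) - 21) + 194)² = ((25/24 - 21) + 194)² = (-479/24 + 194)² = (4177/24)² = 17447329/576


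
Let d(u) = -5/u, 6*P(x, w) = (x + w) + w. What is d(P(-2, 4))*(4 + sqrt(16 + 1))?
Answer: -20 - 5*sqrt(17) ≈ -40.616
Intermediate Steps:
P(x, w) = w/3 + x/6 (P(x, w) = ((x + w) + w)/6 = ((w + x) + w)/6 = (x + 2*w)/6 = w/3 + x/6)
d(P(-2, 4))*(4 + sqrt(16 + 1)) = (-5/((1/3)*4 + (1/6)*(-2)))*(4 + sqrt(16 + 1)) = (-5/(4/3 - 1/3))*(4 + sqrt(17)) = (-5/1)*(4 + sqrt(17)) = (-5*1)*(4 + sqrt(17)) = -5*(4 + sqrt(17)) = -20 - 5*sqrt(17)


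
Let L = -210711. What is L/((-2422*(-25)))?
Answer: -210711/60550 ≈ -3.4799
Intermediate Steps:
L/((-2422*(-25))) = -210711/((-2422*(-25))) = -210711/60550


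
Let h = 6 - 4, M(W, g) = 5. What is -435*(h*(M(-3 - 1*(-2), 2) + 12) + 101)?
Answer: -58725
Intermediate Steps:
h = 2
-435*(h*(M(-3 - 1*(-2), 2) + 12) + 101) = -435*(2*(5 + 12) + 101) = -435*(2*17 + 101) = -435*(34 + 101) = -435*135 = -58725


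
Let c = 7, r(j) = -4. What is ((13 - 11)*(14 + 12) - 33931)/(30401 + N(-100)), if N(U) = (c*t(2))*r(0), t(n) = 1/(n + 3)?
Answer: -56465/50659 ≈ -1.1146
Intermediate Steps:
t(n) = 1/(3 + n)
N(U) = -28/5 (N(U) = (7/(3 + 2))*(-4) = (7/5)*(-4) = -28/5)
((13 - 11)*(14 + 12) - 33931)/(30401 + N(-100)) = ((13 - 11)*(14 + 12) - 33931)/(30401 - 28/5) = (2*26 - 33931)/(151977/5) = (52 - 33931)*(5/151977) = -33879*5/151977 = -56465/50659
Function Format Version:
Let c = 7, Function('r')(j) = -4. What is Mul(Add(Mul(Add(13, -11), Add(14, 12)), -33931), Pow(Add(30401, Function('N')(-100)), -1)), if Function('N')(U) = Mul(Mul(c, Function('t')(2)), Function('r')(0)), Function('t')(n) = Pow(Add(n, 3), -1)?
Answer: Rational(-56465, 50659) ≈ -1.1146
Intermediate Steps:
Function('t')(n) = Pow(Add(3, n), -1)
Function('N')(U) = Rational(-28, 5) (Function('N')(U) = Mul(Mul(7, Pow(Add(3, 2), -1)), -4) = Mul(Mul(7, Pow(5, -1)), -4) = Mul(Mul(7, Rational(1, 5)), -4) = Mul(Rational(7, 5), -4) = Rational(-28, 5))
Mul(Add(Mul(Add(13, -11), Add(14, 12)), -33931), Pow(Add(30401, Function('N')(-100)), -1)) = Mul(Add(Mul(Add(13, -11), Add(14, 12)), -33931), Pow(Add(30401, Rational(-28, 5)), -1)) = Mul(Add(Mul(2, 26), -33931), Pow(Rational(151977, 5), -1)) = Mul(Add(52, -33931), Rational(5, 151977)) = Mul(-33879, Rational(5, 151977)) = Rational(-56465, 50659)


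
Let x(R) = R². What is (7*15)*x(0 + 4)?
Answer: 1680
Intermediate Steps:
(7*15)*x(0 + 4) = (7*15)*(0 + 4)² = 105*4² = 105*16 = 1680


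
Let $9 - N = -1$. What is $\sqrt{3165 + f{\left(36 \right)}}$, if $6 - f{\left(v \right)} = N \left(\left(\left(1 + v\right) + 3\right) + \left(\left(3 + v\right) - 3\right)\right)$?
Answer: $\sqrt{2411} \approx 49.102$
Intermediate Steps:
$N = 10$ ($N = 9 - -1 = 9 + 1 = 10$)
$f{\left(v \right)} = -34 - 20 v$ ($f{\left(v \right)} = 6 - 10 \left(\left(\left(1 + v\right) + 3\right) + \left(\left(3 + v\right) - 3\right)\right) = 6 - 10 \left(\left(4 + v\right) + v\right) = 6 - 10 \left(4 + 2 v\right) = 6 - \left(40 + 20 v\right) = -34 - 20 v$)
$\sqrt{3165 + f{\left(36 \right)}} = \sqrt{3165 - 754} = \sqrt{2411}$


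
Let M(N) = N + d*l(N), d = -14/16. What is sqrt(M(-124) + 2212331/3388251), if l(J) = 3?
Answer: I*sqrt(23139041120246730)/13553004 ≈ 11.224*I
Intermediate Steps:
d = -7/8 (d = -14*1/16 = -7/8 ≈ -0.87500)
M(N) = -21/8 + N (M(N) = N - 7/8*3 = N - 21/8 = -21/8 + N)
sqrt(M(-124) + 2212331/3388251) = sqrt((-21/8 - 124) + 2212331/3388251) = sqrt(-1013/8 + 2212331*(1/3388251)) = sqrt(-1013/8 + 2212331/3388251) = sqrt(-3414599615/27106008) = I*sqrt(23139041120246730)/13553004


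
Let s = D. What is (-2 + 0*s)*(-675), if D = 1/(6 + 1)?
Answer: 1350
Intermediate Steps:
D = 1/7 ≈ 0.14286
s = 1/7 ≈ 0.14286
(-2 + 0*s)*(-675) = (-2 + 0*(1/7))*(-675) = (-2 + 0)*(-675) = -2*(-675) = 1350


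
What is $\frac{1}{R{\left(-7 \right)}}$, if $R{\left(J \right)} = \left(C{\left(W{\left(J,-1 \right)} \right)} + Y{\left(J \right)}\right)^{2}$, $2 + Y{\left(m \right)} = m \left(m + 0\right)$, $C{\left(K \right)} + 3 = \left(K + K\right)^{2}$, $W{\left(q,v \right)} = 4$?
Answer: $\frac{1}{11664} \approx 8.5734 \cdot 10^{-5}$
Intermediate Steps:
$C{\left(K \right)} = -3 + 4 K^{2}$ ($C{\left(K \right)} = -3 + \left(K + K\right)^{2} = -3 + \left(2 K\right)^{2} = -3 + 4 K^{2}$)
$Y{\left(m \right)} = -2 + m^{2}$ ($Y{\left(m \right)} = -2 + m \left(m + 0\right) = -2 + m m = -2 + m^{2}$)
$R{\left(J \right)} = \left(59 + J^{2}\right)^{2}$ ($R{\left(J \right)} = \left(\left(-3 + 4 \cdot 4^{2}\right) + \left(-2 + J^{2}\right)\right)^{2} = \left(\left(-3 + 4 \cdot 16\right) + \left(-2 + J^{2}\right)\right)^{2} = \left(\left(-3 + 64\right) + \left(-2 + J^{2}\right)\right)^{2} = \left(61 + \left(-2 + J^{2}\right)\right)^{2} = \left(59 + J^{2}\right)^{2}$)
$\frac{1}{R{\left(-7 \right)}} = \frac{1}{\left(59 + \left(-7\right)^{2}\right)^{2}} = \frac{1}{\left(59 + 49\right)^{2}} = \frac{1}{108^{2}} = \frac{1}{11664}$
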